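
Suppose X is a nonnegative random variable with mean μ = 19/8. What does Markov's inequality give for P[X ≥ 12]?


μ = E[X] = 19/8, a = 12.
Markov: P[X ≥ 12] ≤ μ/a = (19/8)/12 = 19/96.
Numerically: ≈ 0.19792.
(Since a = 12 > μ = 2.37500, the bound 19/96 is < 1 and informative.)

P[X ≥ 12] ≤ 19/96 ≈ 0.19792.


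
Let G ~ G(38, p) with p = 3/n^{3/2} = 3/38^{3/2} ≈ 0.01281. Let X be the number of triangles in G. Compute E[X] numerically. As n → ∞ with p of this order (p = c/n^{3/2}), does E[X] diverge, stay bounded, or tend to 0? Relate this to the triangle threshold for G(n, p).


Number of potential triangles: C(38, 3) = 8436.
Each occurs with probability p³ ≈ (0.01281)³ ≈ 2.100572e-06.
By linearity: E[X] = C(38, 3)·p³ ≈ 8436 · 2.100572e-06 ≈ 0.0177.
Since α = 3/2 > 1, p = c/n^{3/2} = o(1/n) is below the triangle threshold p ~ 1/n. Asymptotically E[X] ~ (c³/6)·n^{3(1−α)} = (3³/6)·n^{-1.5} → 0, so by Markov's inequality G has no triangles w.h.p.

E[X] ≈ 0.0177; in regime p = Θ(1/n^{3/2}) E[X] tends to 0 (below the triangle threshold p ~ 1/n).


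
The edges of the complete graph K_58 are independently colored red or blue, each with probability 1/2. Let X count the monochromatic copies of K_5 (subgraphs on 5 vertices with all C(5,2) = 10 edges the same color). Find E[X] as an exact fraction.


Let X = Σ_S X_S over the C(58, 5) = 4582116 subsets S of size 5, where X_S = 1 if the K_5 on S is monochromatic.
For a fixed S, the K_5 on S has C(5, 2) = 10 edges. P[all 10 edges red] = (1/2)^10, and likewise for blue, so P[monochromatic] = 2·(1/2)^10 = 2^{1 − 10} = 1/512.
Summing: E[X] = C(58, 5) · 2^{1 − 10} = 4582116 · 1/512 = 1145529/128.
Numerically: E[X] ≈ 8949.4453.

E[X] = C(58,5)·2^(1−C(5,2)) = 1145529/128 ≈ 8949.4453.


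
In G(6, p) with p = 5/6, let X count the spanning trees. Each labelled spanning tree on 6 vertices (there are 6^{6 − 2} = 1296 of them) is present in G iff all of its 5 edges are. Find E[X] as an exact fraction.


K_6 has 6^{6 − 2} = 1296 labelled spanning trees.
For each such spanning tree H, let X_H = 1 if all 5 edges of H are present in G. Then P[X_H = 1] = p^{5} = (5/6)^{5} = 3125/7776.
By linearity of expectation: E[X] = Σ_H E[X_H] = 1296 · p^{5} = 1296 · 3125/7776 = 3125/6.
Numerically: E[X] ≈ 520.833.

E[X] = 1296 · (5/6)^{5} = 3125/6 ≈ 520.833.


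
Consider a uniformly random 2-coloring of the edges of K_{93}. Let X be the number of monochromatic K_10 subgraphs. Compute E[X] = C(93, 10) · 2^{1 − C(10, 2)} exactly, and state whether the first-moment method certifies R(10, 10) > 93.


E[X] = C(93, 10) · 2^{1 − 45} = 8079421007658 · 2^{−44} = 8079421007658/17592186044416.
As a reduced fraction: E[X] = 4039710503829/8796093022208 ≈ 0.45926.
Is E[X] < 1? YES.
Since E[X] < 1, there exists a 2-coloring of K_{93} with no monochromatic K_10; hence R(10, 10) > 93.

E[X] = 4039710503829/8796093022208 ≈ 0.45926; E[X] < 1, so R(10, 10) > 93.


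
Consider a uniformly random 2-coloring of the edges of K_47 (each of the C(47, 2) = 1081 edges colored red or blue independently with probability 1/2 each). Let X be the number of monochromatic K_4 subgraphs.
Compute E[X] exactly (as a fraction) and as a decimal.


Let X = Σ_S X_S over the C(47, 4) = 178365 subsets S of size 4, where X_S = 1 if the K_4 on S is monochromatic.
For a fixed S, the K_4 on S has C(4, 2) = 6 edges. P[all 6 edges red] = (1/2)^6, and likewise for blue, so P[monochromatic] = 2·(1/2)^6 = 2^{1 − 6} = 1/32.
By linearity: E[X] = C(47, 4) · 2^{1 − 6} = 178365 · 1/32 = 178365/32.
Numerically: E[X] ≈ 5573.906250.

E[X] = C(47,4)·2^(1−C(4,2)) = 178365/32 ≈ 5573.906250.


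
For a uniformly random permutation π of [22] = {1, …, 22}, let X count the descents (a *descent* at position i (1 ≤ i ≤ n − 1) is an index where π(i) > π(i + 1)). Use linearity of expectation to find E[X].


Write X = Σ X_I over i = 1, …, 21, with X_I the indicator of one descent.
There are 21 indicators.
For each fixed i, the pair (π(i), π(i+1)) is a uniformly random ordered pair of distinct values from {1, …, 22}; by symmetry P[π(i) > π(i+1)] = 1/2.
By linearity: E[X] = 21 · (1/2) = (22 − 1) · (1/2) = 21/2 ≈ 10.500.

E[X] = 21/2 = 10.500.


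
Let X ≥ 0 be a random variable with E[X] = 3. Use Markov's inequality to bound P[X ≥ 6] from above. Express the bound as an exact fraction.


μ = E[X] = 3, a = 6.
Markov: P[X ≥ 6] ≤ μ/a = (3)/6 = 1/2.
Numerically: ≈ 0.50000.
(Since a = 6 > μ = 3.00000, the bound 1/2 is < 1 and informative.)

P[X ≥ 6] ≤ 1/2 ≈ 0.50000.


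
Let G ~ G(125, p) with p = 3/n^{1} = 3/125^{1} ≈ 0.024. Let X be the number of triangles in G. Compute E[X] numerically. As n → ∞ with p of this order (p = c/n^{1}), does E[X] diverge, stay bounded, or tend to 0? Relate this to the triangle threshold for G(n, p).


Number of potential triangles: C(125, 3) = 317750.
Each occurs with probability p³ ≈ (0.024)³ ≈ 1.382400e-05.
By linearity: E[X] = C(125, 3)·p³ ≈ 317750 · 1.382400e-05 ≈ 4.3926.
Here α = 1, so p = 3/n is exactly at the triangle threshold p ~ 1/n. Asymptotically E[X] → c³/6 = 3³/6 = 9/2 ≈ 4.5000, a bounded constant. In this regime the triangle count is asymptotically Poisson(c³/6).

E[X] ≈ 4.3926; in regime p = Θ(1/n^{1}) E[X] stays bounded (at the triangle threshold p ~ 1/n).


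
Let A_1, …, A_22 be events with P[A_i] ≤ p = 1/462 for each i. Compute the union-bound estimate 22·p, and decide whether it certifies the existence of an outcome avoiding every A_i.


Union bound: P[∪_{i=1}^{22} A_i] ≤ Σ_i P[A_i] ≤ 22·p = 22·(1/462) = 1/21.
Numerically: 1/21 ≈ 0.04762.
Is 1/21 < 1? YES.
Since P[∪ A_i] ≤ 1/21 < 1, the complement has P[∩ A_i^c] ≥ 1 − 1/21 = 20/21 > 0, so some outcome avoids every A_i.

22·p = 1/21 ≈ 0.04762; existence CERTIFIED by the union bound.


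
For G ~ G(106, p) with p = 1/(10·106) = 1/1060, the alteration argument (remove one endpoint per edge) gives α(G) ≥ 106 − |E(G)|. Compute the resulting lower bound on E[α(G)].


E[|E(G)|] = C(106, 2)·p = 5565 · (1/1060) = 21/4.
E[α(G)] ≥ n − E[|E(G)|] = 106 − 21/4 = 403/4.
Numerically: ≈ 100.750.
(This is only a lower bound; the true E[α(G)] may be larger.)

E[α(G)] ≥ 403/4 ≈ 100.750.


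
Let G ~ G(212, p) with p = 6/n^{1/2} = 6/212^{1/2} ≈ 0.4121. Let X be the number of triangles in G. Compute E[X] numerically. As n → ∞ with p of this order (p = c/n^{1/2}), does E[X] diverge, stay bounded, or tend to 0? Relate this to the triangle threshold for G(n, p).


Number of potential triangles: C(212, 3) = 1565620.
Each occurs with probability p³ ≈ (0.4121)³ ≈ 6.997614e-02.
By linearity: E[X] = C(212, 3)·p³ ≈ 1565620 · 6.997614e-02 ≈ 109556.0386.
Since α = 1/2 < 1, p = c/n^{1/2} ≫ 1/n is above the triangle threshold p ~ 1/n. Asymptotically E[X] ~ (c³/6)·n^{3(1−α)} = (6³/6)·n^{1.5} → ∞; triangles are abundant w.h.p.

E[X] ≈ 109556.0386; in regime p = Θ(1/n^{1/2}) E[X] diverges (above the triangle threshold p ~ 1/n).


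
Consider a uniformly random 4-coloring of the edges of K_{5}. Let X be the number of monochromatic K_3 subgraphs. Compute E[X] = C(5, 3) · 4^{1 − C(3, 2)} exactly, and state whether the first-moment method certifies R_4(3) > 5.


E[X] = C(5, 3) · 4^{1 − 3} = 10 · 4^{−2} = 10/16.
As a reduced fraction: E[X] = 5/8 ≈ 0.6250.
Is E[X] < 1? YES.
Since E[X] < 1, there exists a 4-coloring of K_{5} with no monochromatic K_3; hence R_4(3) > 5.

E[X] = 5/8 ≈ 0.6250; E[X] < 1, so R_4(3) > 5.


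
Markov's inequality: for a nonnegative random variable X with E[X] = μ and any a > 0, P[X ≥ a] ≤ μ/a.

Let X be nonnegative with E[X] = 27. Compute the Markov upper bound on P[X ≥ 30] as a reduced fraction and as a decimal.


μ = E[X] = 27, a = 30.
Markov: P[X ≥ 30] ≤ μ/a = (27)/30 = 9/10.
Numerically: ≈ 0.9000.
(Since a = 30 > μ = 27.0000, the bound 9/10 is < 1 and informative.)

P[X ≥ 30] ≤ 9/10 ≈ 0.9000.


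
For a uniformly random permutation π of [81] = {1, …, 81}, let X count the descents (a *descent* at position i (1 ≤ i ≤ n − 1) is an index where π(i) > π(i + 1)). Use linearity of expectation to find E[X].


Write X = Σ X_I over i = 1, …, 80, with X_I the indicator of one descent.
There are 80 indicators.
For each fixed i, the pair (π(i), π(i+1)) is a uniformly random ordered pair of distinct values from {1, …, 81}; by symmetry P[π(i) > π(i+1)] = 1/2.
By linearity: E[X] = 80 · (1/2) = (81 − 1) · (1/2) = 40 ≈ 40.00000.

E[X] = 40 = 40.00000.


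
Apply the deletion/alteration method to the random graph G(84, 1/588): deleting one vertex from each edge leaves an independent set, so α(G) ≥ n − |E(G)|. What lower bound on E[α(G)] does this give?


E[|E(G)|] = C(84, 2)·p = 3486 · (1/588) = 83/14.
E[α(G)] ≥ n − E[|E(G)|] = 84 − 83/14 = 1093/14.
Numerically: ≈ 78.071429.
(This is only a lower bound; the true E[α(G)] may be larger.)

E[α(G)] ≥ 1093/14 ≈ 78.071429.


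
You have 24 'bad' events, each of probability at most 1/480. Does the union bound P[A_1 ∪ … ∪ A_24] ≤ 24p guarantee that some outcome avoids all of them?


Union bound: P[∪_{i=1}^{24} A_i] ≤ Σ_i P[A_i] ≤ 24·p = 24·(1/480) = 1/20.
Numerically: 1/20 ≈ 0.0500000.
Is 1/20 < 1? YES.
Since P[∪ A_i] ≤ 1/20 < 1, the complement has P[∩ A_i^c] ≥ 1 − 1/20 = 19/20 > 0, so some outcome avoids every A_i.

24·p = 1/20 ≈ 0.0500000; existence CERTIFIED by the union bound.


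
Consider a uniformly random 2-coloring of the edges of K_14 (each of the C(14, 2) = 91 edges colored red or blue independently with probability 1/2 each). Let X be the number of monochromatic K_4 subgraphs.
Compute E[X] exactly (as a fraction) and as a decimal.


Let X = Σ_S X_S over the C(14, 4) = 1001 subsets S of size 4, where X_S = 1 if the K_4 on S is monochromatic.
For a fixed S, the K_4 on S has C(4, 2) = 6 edges. P[all 6 edges red] = (1/2)^6, and likewise for blue, so P[monochromatic] = 2·(1/2)^6 = 2^{1 − 6} = 1/32.
Summing: E[X] = C(14, 4) · 2^{1 − 6} = 1001 · 1/32 = 1001/32.
Numerically: E[X] ≈ 31.281250.

E[X] = C(14,4)·2^(1−C(4,2)) = 1001/32 ≈ 31.281250.


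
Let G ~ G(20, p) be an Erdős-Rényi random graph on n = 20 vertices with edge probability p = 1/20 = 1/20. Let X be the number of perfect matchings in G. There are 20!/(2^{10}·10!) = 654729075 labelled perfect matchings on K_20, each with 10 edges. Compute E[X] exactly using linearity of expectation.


K_20 has 20!/(2^{10}·10!) = 654729075 labelled perfect matchings.
For each such perfect matching H, let X_H = 1 if all 10 edges of H are present in G. Then P[X_H = 1] = p^{10} = (1/20)^{10} = 1/10240000000000.
Summing the indicators: E[X] = Σ_H E[X_H] = 654729075 · p^{10} = 654729075 · 1/10240000000000 = 26189163/409600000000.
Numerically: E[X] ≈ 6.3938e-05.

E[X] = 654729075 · (1/20)^{10} = 26189163/409600000000 ≈ 6.3938e-05.


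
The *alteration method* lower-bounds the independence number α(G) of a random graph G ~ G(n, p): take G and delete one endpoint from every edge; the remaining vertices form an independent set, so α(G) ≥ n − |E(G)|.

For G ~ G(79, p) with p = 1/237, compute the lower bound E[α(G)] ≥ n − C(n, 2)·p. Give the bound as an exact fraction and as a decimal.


E[|E(G)|] = C(79, 2)·p = 3081 · (1/237) = 13.
E[α(G)] ≥ n − E[|E(G)|] = 79 − 13 = 66.
Numerically: ≈ 66.0000.
(This is only a lower bound; the true E[α(G)] may be larger.)

E[α(G)] ≥ 66 ≈ 66.0000.


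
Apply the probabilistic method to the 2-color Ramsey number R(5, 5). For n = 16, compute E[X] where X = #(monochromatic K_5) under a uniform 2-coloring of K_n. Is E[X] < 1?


E[X] = C(16, 5) · 2^{1 − 10} = 4368 · 2^{−9} = 4368/512.
As a reduced fraction: E[X] = 273/32 ≈ 8.531250.
Is E[X] < 1? NO.
Since E[X] ≥ 1, the first-moment bound is inconclusive at n = 16; it does NOT by itself certify R(5, 5) > 16.

E[X] = 273/32 ≈ 8.531250; E[X] ≥ 1; first-moment method inconclusive here.


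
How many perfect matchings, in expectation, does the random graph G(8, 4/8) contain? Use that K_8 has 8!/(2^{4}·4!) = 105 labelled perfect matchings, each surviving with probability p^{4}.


K_8 has 8!/(2^{4}·4!) = 105 labelled perfect matchings.
For each such perfect matching H, let X_H = 1 if all 4 edges of H are present in G. Then P[X_H = 1] = p^{4} = (1/2)^{4} = 1/16.
Summing the indicators: E[X] = Σ_H E[X_H] = 105 · p^{4} = 105 · 1/16 = 105/16.
Numerically: E[X] ≈ 6.56.

E[X] = 105 · (1/2)^{4} = 105/16 ≈ 6.56.


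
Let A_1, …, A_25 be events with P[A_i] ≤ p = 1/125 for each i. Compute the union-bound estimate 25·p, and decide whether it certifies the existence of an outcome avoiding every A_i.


Union bound: P[∪_{i=1}^{25} A_i] ≤ Σ_i P[A_i] ≤ 25·p = 25·(1/125) = 1/5.
Numerically: 1/5 ≈ 0.20000.
Is 1/5 < 1? YES.
Since P[∪ A_i] ≤ 1/5 < 1, the complement has P[∩ A_i^c] ≥ 1 − 1/5 = 4/5 > 0, so some outcome avoids every A_i.

25·p = 1/5 ≈ 0.20000; existence CERTIFIED by the union bound.


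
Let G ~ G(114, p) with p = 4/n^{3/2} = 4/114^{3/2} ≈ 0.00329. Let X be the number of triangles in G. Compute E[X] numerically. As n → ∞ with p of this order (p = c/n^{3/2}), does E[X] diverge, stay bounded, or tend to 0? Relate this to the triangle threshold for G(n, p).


Number of potential triangles: C(114, 3) = 240464.
Each occurs with probability p³ ≈ (0.00329)³ ≈ 3.54902e-08.
By linearity: E[X] = C(114, 3)·p³ ≈ 240464 · 3.54902e-08 ≈ 0.009.
Since α = 3/2 > 1, p = c/n^{3/2} = o(1/n) is below the triangle threshold p ~ 1/n. Asymptotically E[X] ~ (c³/6)·n^{3(1−α)} = (4³/6)·n^{-1.5} → 0, so by Markov's inequality G has no triangles w.h.p.

E[X] ≈ 0.009; in regime p = Θ(1/n^{3/2}) E[X] tends to 0 (below the triangle threshold p ~ 1/n).


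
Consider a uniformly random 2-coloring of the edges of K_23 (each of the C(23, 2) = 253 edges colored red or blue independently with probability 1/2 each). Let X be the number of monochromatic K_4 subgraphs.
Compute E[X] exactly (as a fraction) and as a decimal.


Let X = Σ_S X_S over the C(23, 4) = 8855 subsets S of size 4, where X_S = 1 if the K_4 on S is monochromatic.
For a fixed S, the K_4 on S has C(4, 2) = 6 edges. P[all 6 edges red] = (1/2)^6, and likewise for blue, so P[monochromatic] = 2·(1/2)^6 = 2^{1 − 6} = 1/32.
By linearity of expectation: E[X] = C(23, 4) · 2^{1 − 6} = 8855 · 1/32 = 8855/32.
Numerically: E[X] ≈ 276.718750.

E[X] = C(23,4)·2^(1−C(4,2)) = 8855/32 ≈ 276.718750.


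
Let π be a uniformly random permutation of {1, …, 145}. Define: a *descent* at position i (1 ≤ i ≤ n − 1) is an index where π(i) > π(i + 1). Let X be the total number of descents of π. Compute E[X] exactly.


Write X = Σ X_I over i = 1, …, 144, with X_I the indicator of one descent.
There are 144 indicators.
For each fixed i, the pair (π(i), π(i+1)) is a uniformly random ordered pair of distinct values from {1, …, 145}; by symmetry P[π(i) > π(i+1)] = 1/2.
By linearity: E[X] = 144 · (1/2) = (145 − 1) · (1/2) = 72 ≈ 72.00000.

E[X] = 72 = 72.00000.


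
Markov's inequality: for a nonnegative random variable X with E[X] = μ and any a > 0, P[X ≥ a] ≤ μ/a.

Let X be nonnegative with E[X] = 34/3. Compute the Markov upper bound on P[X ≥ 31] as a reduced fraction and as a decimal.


μ = E[X] = 34/3, a = 31.
Markov: P[X ≥ 31] ≤ μ/a = (34/3)/31 = 34/93.
Numerically: ≈ 0.365591.
(Since a = 31 > μ = 11.333333, the bound 34/93 is < 1 and informative.)

P[X ≥ 31] ≤ 34/93 ≈ 0.365591.


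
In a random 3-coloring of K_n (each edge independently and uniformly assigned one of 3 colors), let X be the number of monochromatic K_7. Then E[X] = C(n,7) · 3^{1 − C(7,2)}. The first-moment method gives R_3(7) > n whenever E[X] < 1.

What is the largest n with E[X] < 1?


We need C(n, 7) · 3^{1 − 21} < 1, i.e. C(n, 7) < 3^{21 − 1} = 3486784401.
Check values of n near the boundary:
  n = 80: C(80, 7) = 3176716400; 3176716400 < 3486784401? YES
  n = 81: C(81, 7) = 3477216600; 3477216600 < 3486784401? YES
  n = 82: C(82, 7) = 3801756816; 3801756816 < 3486784401? NO
  n = 83: C(83, 7) = 4151918628; 4151918628 < 3486784401? NO
  n = 84: C(84, 7) = 4529365776; 4529365776 < 3486784401? NO
The largest n with C(n, 7) < 3486784401 is n = 81 (where E[X] = 42928600/43046721 ≈ 0.9972560). Hence R_3(7) > 81, i.e. R_3(7) ≥ 82.

Largest n = 81; hence R_3(7) > 81.


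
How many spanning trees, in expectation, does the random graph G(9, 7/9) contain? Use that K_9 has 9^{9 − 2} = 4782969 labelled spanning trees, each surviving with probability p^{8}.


K_9 has 9^{9 − 2} = 4782969 labelled spanning trees.
For each such spanning tree H, let X_H = 1 if all 8 edges of H are present in G. Then P[X_H = 1] = p^{8} = (7/9)^{8} = 5764801/43046721.
Summing the indicators: E[X] = Σ_H E[X_H] = 4782969 · p^{8} = 4782969 · 5764801/43046721 = 5764801/9.
Numerically: E[X] ≈ 6.405e+05.

E[X] = 4782969 · (7/9)^{8} = 5764801/9 ≈ 6.405e+05.


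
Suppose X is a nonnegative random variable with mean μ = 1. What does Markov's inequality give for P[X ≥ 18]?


μ = E[X] = 1, a = 18.
Markov: P[X ≥ 18] ≤ μ/a = (1)/18 = 1/18.
Numerically: ≈ 0.0556.
(Since a = 18 > μ = 1.0000, the bound 1/18 is < 1 and informative.)

P[X ≥ 18] ≤ 1/18 ≈ 0.0556.


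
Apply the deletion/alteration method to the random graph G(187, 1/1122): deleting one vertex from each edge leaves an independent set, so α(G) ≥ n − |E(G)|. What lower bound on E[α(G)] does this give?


E[|E(G)|] = C(187, 2)·p = 17391 · (1/1122) = 31/2.
E[α(G)] ≥ n − E[|E(G)|] = 187 − 31/2 = 343/2.
Numerically: ≈ 171.500.
(This is only a lower bound; the true E[α(G)] may be larger.)

E[α(G)] ≥ 343/2 ≈ 171.500.


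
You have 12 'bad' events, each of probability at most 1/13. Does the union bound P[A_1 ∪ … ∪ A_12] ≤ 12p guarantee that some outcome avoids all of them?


Union bound: P[∪_{i=1}^{12} A_i] ≤ Σ_i P[A_i] ≤ 12·p = 12·(1/13) = 12/13.
Numerically: 12/13 ≈ 0.92308.
Is 12/13 < 1? YES.
Since P[∪ A_i] ≤ 12/13 < 1, the complement has P[∩ A_i^c] ≥ 1 − 12/13 = 1/13 > 0, so some outcome avoids every A_i.

12·p = 12/13 ≈ 0.92308; existence CERTIFIED by the union bound.


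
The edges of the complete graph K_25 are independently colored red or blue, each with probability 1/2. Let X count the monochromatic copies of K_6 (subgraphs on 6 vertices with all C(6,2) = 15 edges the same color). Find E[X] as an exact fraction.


Let X = Σ_S X_S over the C(25, 6) = 177100 subsets S of size 6, where X_S = 1 if the K_6 on S is monochromatic.
For a fixed S, the K_6 on S has C(6, 2) = 15 edges. P[all 15 edges red] = (1/2)^15, and likewise for blue, so P[monochromatic] = 2·(1/2)^15 = 2^{1 − 15} = 1/16384.
By linearity: E[X] = C(25, 6) · 2^{1 − 15} = 177100 · 1/16384 = 44275/4096.
Numerically: E[X] ≈ 10.80933.

E[X] = C(25,6)·2^(1−C(6,2)) = 44275/4096 ≈ 10.80933.


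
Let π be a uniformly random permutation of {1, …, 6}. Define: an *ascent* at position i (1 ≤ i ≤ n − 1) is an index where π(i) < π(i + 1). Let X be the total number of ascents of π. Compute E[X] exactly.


Write X = Σ X_I over i = 1, …, 5, with X_I the indicator of one ascent.
There are 5 indicators.
For each fixed i, the pair (π(i), π(i+1)) is a uniformly random ordered pair of distinct values from {1, …, 6}; by symmetry P[π(i) < π(i+1)] = 1/2.
By linearity: E[X] = 5 · (1/2) = (6 − 1) · (1/2) = 5/2 ≈ 2.5000.

E[X] = 5/2 = 2.5000.


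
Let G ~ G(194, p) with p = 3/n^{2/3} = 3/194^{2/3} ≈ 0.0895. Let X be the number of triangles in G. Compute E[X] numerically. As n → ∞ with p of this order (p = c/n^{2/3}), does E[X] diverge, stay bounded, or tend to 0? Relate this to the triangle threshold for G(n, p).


Number of potential triangles: C(194, 3) = 1198144.
Each occurs with probability p³ ≈ (0.0895)³ ≈ 7.17398e-04.
By linearity: E[X] = C(194, 3)·p³ ≈ 1198144 · 7.17398e-04 ≈ 859.546.
Since α = 2/3 < 1, p = c/n^{2/3} ≫ 1/n is above the triangle threshold p ~ 1/n. Asymptotically E[X] ~ (c³/6)·n^{3(1−α)} = (3³/6)·n^{1} → ∞; triangles are abundant w.h.p.

E[X] ≈ 859.546; in regime p = Θ(1/n^{2/3}) E[X] diverges (above the triangle threshold p ~ 1/n).


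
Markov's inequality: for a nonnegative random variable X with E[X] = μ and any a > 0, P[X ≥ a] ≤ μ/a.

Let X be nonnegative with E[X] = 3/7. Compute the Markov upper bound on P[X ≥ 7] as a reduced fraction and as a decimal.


μ = E[X] = 3/7, a = 7.
Markov: P[X ≥ 7] ≤ μ/a = (3/7)/7 = 3/49.
Numerically: ≈ 0.06122.
(Since a = 7 > μ = 0.42857, the bound 3/49 is < 1 and informative.)

P[X ≥ 7] ≤ 3/49 ≈ 0.06122.


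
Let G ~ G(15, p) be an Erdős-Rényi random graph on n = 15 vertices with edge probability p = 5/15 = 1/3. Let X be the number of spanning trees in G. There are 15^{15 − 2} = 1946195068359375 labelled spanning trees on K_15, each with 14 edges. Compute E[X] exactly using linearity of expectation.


K_15 has 15^{15 − 2} = 1946195068359375 labelled spanning trees.
For each such spanning tree H, let X_H = 1 if all 14 edges of H are present in G. Then P[X_H = 1] = p^{14} = (1/3)^{14} = 1/4782969.
By linearity: E[X] = Σ_H E[X_H] = 1946195068359375 · p^{14} = 1946195068359375 · 1/4782969 = 1220703125/3.
Numerically: E[X] ≈ 4.069e+08.

E[X] = 1946195068359375 · (1/3)^{14} = 1220703125/3 ≈ 4.069e+08.


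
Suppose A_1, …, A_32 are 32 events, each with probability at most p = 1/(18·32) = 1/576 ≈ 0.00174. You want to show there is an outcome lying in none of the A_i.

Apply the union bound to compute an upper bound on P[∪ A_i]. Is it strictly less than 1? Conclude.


Union bound: P[∪_{i=1}^{32} A_i] ≤ Σ_i P[A_i] ≤ 32·p = 32·(1/576) = 1/18.
Numerically: 1/18 ≈ 0.05556.
Is 1/18 < 1? YES.
Since P[∪ A_i] ≤ 1/18 < 1, the complement has P[∩ A_i^c] ≥ 1 − 1/18 = 17/18 > 0, so some outcome avoids every A_i.

32·p = 1/18 ≈ 0.05556; existence CERTIFIED by the union bound.


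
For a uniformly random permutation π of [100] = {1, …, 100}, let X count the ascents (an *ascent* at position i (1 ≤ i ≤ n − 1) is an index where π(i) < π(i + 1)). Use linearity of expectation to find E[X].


Write X = Σ X_I over i = 1, …, 99, with X_I the indicator of one ascent.
There are 99 indicators.
For each fixed i, the pair (π(i), π(i+1)) is a uniformly random ordered pair of distinct values from {1, …, 100}; by symmetry P[π(i) < π(i+1)] = 1/2.
By linearity: E[X] = 99 · (1/2) = (100 − 1) · (1/2) = 99/2 ≈ 49.5000.

E[X] = 99/2 = 49.5000.


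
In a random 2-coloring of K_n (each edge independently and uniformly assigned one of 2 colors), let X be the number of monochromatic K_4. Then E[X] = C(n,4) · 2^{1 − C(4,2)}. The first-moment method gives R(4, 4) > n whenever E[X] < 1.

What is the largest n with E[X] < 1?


We need C(n, 4) · 2^{1 − 6} < 1, i.e. C(n, 4) < 2^{6 − 1} = 32.
Check values of n near the boundary:
  n = 4: C(4, 4) = 1; 1 < 32? YES
  n = 5: C(5, 4) = 5; 5 < 32? YES
  n = 6: C(6, 4) = 15; 15 < 32? YES
  n = 7: C(7, 4) = 35; 35 < 32? NO
  n = 8: C(8, 4) = 70; 70 < 32? NO
The largest n with C(n, 4) < 32 is n = 6 (where E[X] = 15/32 ≈ 0.46875). Hence R(4, 4) > 6, i.e. R(4, 4) ≥ 7.

Largest n = 6; hence R(4, 4) > 6.


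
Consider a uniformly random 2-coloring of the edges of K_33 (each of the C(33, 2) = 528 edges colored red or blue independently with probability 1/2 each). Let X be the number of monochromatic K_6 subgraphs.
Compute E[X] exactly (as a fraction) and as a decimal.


Let X = Σ_S X_S over the C(33, 6) = 1107568 subsets S of size 6, where X_S = 1 if the K_6 on S is monochromatic.
For a fixed S, the K_6 on S has C(6, 2) = 15 edges. P[all 15 edges red] = (1/2)^15, and likewise for blue, so P[monochromatic] = 2·(1/2)^15 = 2^{1 − 15} = 1/16384.
By linearity of expectation: E[X] = C(33, 6) · 2^{1 − 15} = 1107568 · 1/16384 = 69223/1024.
Numerically: E[X] ≈ 67.601.

E[X] = C(33,6)·2^(1−C(6,2)) = 69223/1024 ≈ 67.601.


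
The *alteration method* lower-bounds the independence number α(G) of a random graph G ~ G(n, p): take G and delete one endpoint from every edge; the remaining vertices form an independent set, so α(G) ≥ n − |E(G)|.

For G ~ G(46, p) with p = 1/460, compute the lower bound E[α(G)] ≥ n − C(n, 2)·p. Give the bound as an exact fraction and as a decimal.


E[|E(G)|] = C(46, 2)·p = 1035 · (1/460) = 9/4.
E[α(G)] ≥ n − E[|E(G)|] = 46 − 9/4 = 175/4.
Numerically: ≈ 43.75000.
(This is only a lower bound; the true E[α(G)] may be larger.)

E[α(G)] ≥ 175/4 ≈ 43.75000.


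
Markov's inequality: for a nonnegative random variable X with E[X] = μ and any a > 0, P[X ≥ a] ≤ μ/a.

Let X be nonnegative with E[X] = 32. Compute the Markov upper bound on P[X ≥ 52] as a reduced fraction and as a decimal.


μ = E[X] = 32, a = 52.
Markov: P[X ≥ 52] ≤ μ/a = (32)/52 = 8/13.
Numerically: ≈ 0.615385.
(Since a = 52 > μ = 32.000000, the bound 8/13 is < 1 and informative.)

P[X ≥ 52] ≤ 8/13 ≈ 0.615385.


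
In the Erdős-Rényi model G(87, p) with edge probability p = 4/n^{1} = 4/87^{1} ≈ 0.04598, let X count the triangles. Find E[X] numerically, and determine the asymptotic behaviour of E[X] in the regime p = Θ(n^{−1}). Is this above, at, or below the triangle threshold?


Number of potential triangles: C(87, 3) = 105995.
Each occurs with probability p³ ≈ (0.04598)³ ≈ 9.719014e-05.
By linearity: E[X] = C(87, 3)·p³ ≈ 105995 · 9.719014e-05 ≈ 10.3017.
Here α = 1, so p = 4/n is exactly at the triangle threshold p ~ 1/n. Asymptotically E[X] → c³/6 = 4³/6 = 32/3 ≈ 10.6667, a bounded constant. In this regime the triangle count is asymptotically Poisson(c³/6).

E[X] ≈ 10.3017; in regime p = Θ(1/n^{1}) E[X] stays bounded (at the triangle threshold p ~ 1/n).


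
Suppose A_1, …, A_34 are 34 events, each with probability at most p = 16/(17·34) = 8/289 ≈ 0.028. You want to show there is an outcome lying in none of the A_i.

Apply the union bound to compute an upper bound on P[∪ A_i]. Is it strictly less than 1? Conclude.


Union bound: P[∪_{i=1}^{34} A_i] ≤ Σ_i P[A_i] ≤ 34·p = 34·(8/289) = 16/17.
Numerically: 16/17 ≈ 0.941.
Is 16/17 < 1? YES.
Since P[∪ A_i] ≤ 16/17 < 1, the complement has P[∩ A_i^c] ≥ 1 − 16/17 = 1/17 > 0, so some outcome avoids every A_i.

34·p = 16/17 ≈ 0.941; existence CERTIFIED by the union bound.


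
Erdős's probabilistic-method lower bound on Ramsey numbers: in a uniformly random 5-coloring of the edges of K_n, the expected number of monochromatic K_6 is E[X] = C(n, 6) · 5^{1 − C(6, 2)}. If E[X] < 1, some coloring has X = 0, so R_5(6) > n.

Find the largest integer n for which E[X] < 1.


We need C(n, 6) · 5^{1 − 15} < 1, i.e. C(n, 6) < 5^{15 − 1} = 6103515625.
Check values of n near the boundary:
  n = 129: C(129, 6) = 5688177600; 5688177600 < 6103515625? YES
  n = 130: C(130, 6) = 5963412000; 5963412000 < 6103515625? YES
  n = 131: C(131, 6) = 6249655776; 6249655776 < 6103515625? NO
The largest n with C(n, 6) < 6103515625 is n = 130 (where E[X] = 47707296/48828125 ≈ 0.9770454). Hence R_5(6) > 130, i.e. R_5(6) ≥ 131.

Largest n = 130; hence R_5(6) > 130.


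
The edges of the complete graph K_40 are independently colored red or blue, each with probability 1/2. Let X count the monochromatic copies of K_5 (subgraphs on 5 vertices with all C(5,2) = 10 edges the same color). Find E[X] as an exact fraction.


Let X = Σ_S X_S over the C(40, 5) = 658008 subsets S of size 5, where X_S = 1 if the K_5 on S is monochromatic.
For a fixed S, the K_5 on S has C(5, 2) = 10 edges. P[all 10 edges red] = (1/2)^10, and likewise for blue, so P[monochromatic] = 2·(1/2)^10 = 2^{1 − 10} = 1/512.
Summing: E[X] = C(40, 5) · 2^{1 − 10} = 658008 · 1/512 = 82251/64.
Numerically: E[X] ≈ 1285.17188.

E[X] = C(40,5)·2^(1−C(5,2)) = 82251/64 ≈ 1285.17188.


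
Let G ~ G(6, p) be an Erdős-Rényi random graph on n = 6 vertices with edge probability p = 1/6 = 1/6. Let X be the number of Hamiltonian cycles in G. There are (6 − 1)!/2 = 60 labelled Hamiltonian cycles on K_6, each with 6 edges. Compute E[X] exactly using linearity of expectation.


K_6 has (6 − 1)!/2 = 60 labelled Hamiltonian cycles.
For each such Hamiltonian cycle H, let X_H = 1 if all 6 edges of H are present in G. Then P[X_H = 1] = p^{6} = (1/6)^{6} = 1/46656.
Summing the indicators: E[X] = Σ_H E[X_H] = 60 · p^{6} = 60 · 1/46656 = 5/3888.
Numerically: E[X] ≈ 0.00128601.

E[X] = 60 · (1/6)^{6} = 5/3888 ≈ 0.00128601.


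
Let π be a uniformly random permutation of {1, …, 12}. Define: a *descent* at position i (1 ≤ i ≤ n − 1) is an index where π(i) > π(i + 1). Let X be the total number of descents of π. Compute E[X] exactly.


Write X = Σ X_I over i = 1, …, 11, with X_I the indicator of one descent.
There are 11 indicators.
For each fixed i, the pair (π(i), π(i+1)) is a uniformly random ordered pair of distinct values from {1, …, 12}; by symmetry P[π(i) > π(i+1)] = 1/2.
By linearity: E[X] = 11 · (1/2) = (12 − 1) · (1/2) = 11/2 ≈ 5.500.

E[X] = 11/2 = 5.500.


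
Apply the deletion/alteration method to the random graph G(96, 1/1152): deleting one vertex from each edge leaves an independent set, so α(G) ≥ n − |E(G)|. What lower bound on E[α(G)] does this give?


E[|E(G)|] = C(96, 2)·p = 4560 · (1/1152) = 95/24.
E[α(G)] ≥ n − E[|E(G)|] = 96 − 95/24 = 2209/24.
Numerically: ≈ 92.042.
(This is only a lower bound; the true E[α(G)] may be larger.)

E[α(G)] ≥ 2209/24 ≈ 92.042.


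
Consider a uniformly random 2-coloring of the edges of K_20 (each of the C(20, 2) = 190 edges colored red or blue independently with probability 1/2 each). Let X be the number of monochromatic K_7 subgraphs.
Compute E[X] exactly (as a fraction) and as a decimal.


Let X = Σ_S X_S over the C(20, 7) = 77520 subsets S of size 7, where X_S = 1 if the K_7 on S is monochromatic.
For a fixed S, the K_7 on S has C(7, 2) = 21 edges. P[all 21 edges red] = (1/2)^21, and likewise for blue, so P[monochromatic] = 2·(1/2)^21 = 2^{1 − 21} = 1/1048576.
Summing: E[X] = C(20, 7) · 2^{1 − 21} = 77520 · 1/1048576 = 4845/65536.
Numerically: E[X] ≈ 0.073929.

E[X] = C(20,7)·2^(1−C(7,2)) = 4845/65536 ≈ 0.073929.


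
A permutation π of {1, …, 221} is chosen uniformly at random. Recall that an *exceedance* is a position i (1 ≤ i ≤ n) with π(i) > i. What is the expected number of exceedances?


Write X = Σ_{i=1}^{221} X_i, where X_i = 1_{π(i) > i}.
For each fixed i, π(i) is uniform over {1, …, 221} (marginal of a uniform permutation), so P[π(i) > i] = (n − i)/n. Summing: Σ_{i=1}^{221} (n − i)/n = (0 + 1 + … + 220)/221 = 221(221 − 1)/(2·221) = (221 − 1)/2.
Hence E[X] = Σ_{i=1}^{221} (221 − i)/221 = 110 ≈ 110.000000.

E[X] = 110 = 110.000000.


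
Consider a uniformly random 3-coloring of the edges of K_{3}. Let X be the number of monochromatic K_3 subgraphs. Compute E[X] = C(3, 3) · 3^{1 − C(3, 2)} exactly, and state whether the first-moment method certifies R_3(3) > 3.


E[X] = C(3, 3) · 3^{1 − 3} = 1 · 3^{−2} = 1/9.
As a reduced fraction: E[X] = 1/9 ≈ 0.11111.
Is E[X] < 1? YES.
Since E[X] < 1, there exists a 3-coloring of K_{3} with no monochromatic K_3; hence R_3(3) > 3.

E[X] = 1/9 ≈ 0.11111; E[X] < 1, so R_3(3) > 3.


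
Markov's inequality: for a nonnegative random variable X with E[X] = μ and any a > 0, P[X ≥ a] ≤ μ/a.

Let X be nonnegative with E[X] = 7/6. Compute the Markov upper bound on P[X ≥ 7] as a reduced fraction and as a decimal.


μ = E[X] = 7/6, a = 7.
Markov: P[X ≥ 7] ≤ μ/a = (7/6)/7 = 1/6.
Numerically: ≈ 0.167.
(Since a = 7 > μ = 1.167, the bound 1/6 is < 1 and informative.)

P[X ≥ 7] ≤ 1/6 ≈ 0.167.


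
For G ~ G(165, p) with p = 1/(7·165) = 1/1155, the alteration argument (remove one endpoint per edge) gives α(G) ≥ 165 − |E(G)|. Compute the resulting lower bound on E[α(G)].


E[|E(G)|] = C(165, 2)·p = 13530 · (1/1155) = 82/7.
E[α(G)] ≥ n − E[|E(G)|] = 165 − 82/7 = 1073/7.
Numerically: ≈ 153.286.
(This is only a lower bound; the true E[α(G)] may be larger.)

E[α(G)] ≥ 1073/7 ≈ 153.286.


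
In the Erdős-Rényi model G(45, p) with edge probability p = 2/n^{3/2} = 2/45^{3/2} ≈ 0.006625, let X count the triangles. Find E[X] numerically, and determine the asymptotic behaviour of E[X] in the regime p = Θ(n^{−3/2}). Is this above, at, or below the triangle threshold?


Number of potential triangles: C(45, 3) = 14190.
Each occurs with probability p³ ≈ (0.006625)³ ≈ 2.908263e-07.
By linearity: E[X] = C(45, 3)·p³ ≈ 14190 · 2.908263e-07 ≈ 0.0041.
Since α = 3/2 > 1, p = c/n^{3/2} = o(1/n) is below the triangle threshold p ~ 1/n. Asymptotically E[X] ~ (c³/6)·n^{3(1−α)} = (2³/6)·n^{-1.5} → 0, so by Markov's inequality G has no triangles w.h.p.

E[X] ≈ 0.0041; in regime p = Θ(1/n^{3/2}) E[X] tends to 0 (below the triangle threshold p ~ 1/n).


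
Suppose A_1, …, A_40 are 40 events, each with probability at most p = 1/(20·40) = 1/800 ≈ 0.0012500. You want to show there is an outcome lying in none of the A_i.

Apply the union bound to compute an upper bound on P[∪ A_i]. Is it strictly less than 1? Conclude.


Union bound: P[∪_{i=1}^{40} A_i] ≤ Σ_i P[A_i] ≤ 40·p = 40·(1/800) = 1/20.
Numerically: 1/20 ≈ 0.0500000.
Is 1/20 < 1? YES.
Since P[∪ A_i] ≤ 1/20 < 1, the complement has P[∩ A_i^c] ≥ 1 − 1/20 = 19/20 > 0, so some outcome avoids every A_i.

40·p = 1/20 ≈ 0.0500000; existence CERTIFIED by the union bound.


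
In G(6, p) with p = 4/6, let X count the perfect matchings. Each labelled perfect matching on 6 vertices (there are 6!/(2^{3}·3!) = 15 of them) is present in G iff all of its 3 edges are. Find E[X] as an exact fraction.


K_6 has 6!/(2^{3}·3!) = 15 labelled perfect matchings.
For each such perfect matching H, let X_H = 1 if all 3 edges of H are present in G. Then P[X_H = 1] = p^{3} = (2/3)^{3} = 8/27.
Summing the indicators: E[X] = Σ_H E[X_H] = 15 · p^{3} = 15 · 8/27 = 40/9.
Numerically: E[X] ≈ 4.4444.

E[X] = 15 · (2/3)^{3} = 40/9 ≈ 4.4444.


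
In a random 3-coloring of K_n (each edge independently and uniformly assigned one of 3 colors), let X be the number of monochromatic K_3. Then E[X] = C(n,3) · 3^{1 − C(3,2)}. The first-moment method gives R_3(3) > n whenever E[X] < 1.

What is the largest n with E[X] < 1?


We need C(n, 3) · 3^{1 − 3} < 1, i.e. C(n, 3) < 3^{3 − 1} = 9.
Check values of n near the boundary:
  n = 3: C(3, 3) = 1; 1 < 9? YES
  n = 4: C(4, 3) = 4; 4 < 9? YES
  n = 5: C(5, 3) = 10; 10 < 9? NO
The largest n with C(n, 3) < 9 is n = 4 (where E[X] = 4/9 ≈ 0.4444). Hence R_3(3) > 4, i.e. R_3(3) ≥ 5.

Largest n = 4; hence R_3(3) > 4.


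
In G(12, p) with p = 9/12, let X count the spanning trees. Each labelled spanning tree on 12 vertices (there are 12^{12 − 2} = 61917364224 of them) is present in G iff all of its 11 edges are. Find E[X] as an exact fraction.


K_12 has 12^{12 − 2} = 61917364224 labelled spanning trees.
For each such spanning tree H, let X_H = 1 if all 11 edges of H are present in G. Then P[X_H = 1] = p^{11} = (3/4)^{11} = 177147/4194304.
Summing the indicators: E[X] = Σ_H E[X_H] = 61917364224 · p^{11} = 61917364224 · 177147/4194304 = 10460353203/4.
Numerically: E[X] ≈ 2.62e+09.

E[X] = 61917364224 · (3/4)^{11} = 10460353203/4 ≈ 2.62e+09.


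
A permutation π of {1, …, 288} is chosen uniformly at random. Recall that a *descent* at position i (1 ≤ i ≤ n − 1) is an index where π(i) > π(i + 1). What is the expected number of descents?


Write X = Σ X_I over i = 1, …, 287, with X_I the indicator of one descent.
There are 287 indicators.
For each fixed i, the pair (π(i), π(i+1)) is a uniformly random ordered pair of distinct values from {1, …, 288}; by symmetry P[π(i) > π(i+1)] = 1/2.
By linearity: E[X] = 287 · (1/2) = (288 − 1) · (1/2) = 287/2 ≈ 143.500.

E[X] = 287/2 = 143.500.


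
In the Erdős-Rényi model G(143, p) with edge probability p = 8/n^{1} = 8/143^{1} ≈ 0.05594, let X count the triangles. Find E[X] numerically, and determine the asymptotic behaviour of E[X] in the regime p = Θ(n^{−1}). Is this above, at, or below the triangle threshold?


Number of potential triangles: C(143, 3) = 477191.
Each occurs with probability p³ ≈ (0.05594)³ ≈ 1.750902e-04.
By linearity: E[X] = C(143, 3)·p³ ≈ 477191 · 1.750902e-04 ≈ 83.5515.
Here α = 1, so p = 8/n is exactly at the triangle threshold p ~ 1/n. Asymptotically E[X] → c³/6 = 8³/6 = 256/3 ≈ 85.3333, a bounded constant. In this regime the triangle count is asymptotically Poisson(c³/6).

E[X] ≈ 83.5515; in regime p = Θ(1/n^{1}) E[X] stays bounded (at the triangle threshold p ~ 1/n).


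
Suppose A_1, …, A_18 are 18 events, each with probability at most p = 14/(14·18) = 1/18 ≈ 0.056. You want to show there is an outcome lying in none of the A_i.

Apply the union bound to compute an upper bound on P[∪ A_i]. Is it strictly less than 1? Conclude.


Union bound: P[∪_{i=1}^{18} A_i] ≤ Σ_i P[A_i] ≤ 18·p = 18·(1/18) = 1.
Numerically: 1 ≈ 1.000.
Is 1 < 1? NO.
Since the bound 1 is ≥ 1, the union bound is uninformative here; it does NOT by itself certify existence.

18·p = 1 ≈ 1.000; existence NOT certified by the union bound.


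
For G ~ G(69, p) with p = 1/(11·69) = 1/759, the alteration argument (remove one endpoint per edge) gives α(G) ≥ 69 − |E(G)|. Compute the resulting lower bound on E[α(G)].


E[|E(G)|] = C(69, 2)·p = 2346 · (1/759) = 34/11.
E[α(G)] ≥ n − E[|E(G)|] = 69 − 34/11 = 725/11.
Numerically: ≈ 65.90909.
(This is only a lower bound; the true E[α(G)] may be larger.)

E[α(G)] ≥ 725/11 ≈ 65.90909.


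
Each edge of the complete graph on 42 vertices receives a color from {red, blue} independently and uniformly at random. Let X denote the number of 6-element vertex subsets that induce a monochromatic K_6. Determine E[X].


Let X = Σ_S X_S over the C(42, 6) = 5245786 subsets S of size 6, where X_S = 1 if the K_6 on S is monochromatic.
For a fixed S, the K_6 on S has C(6, 2) = 15 edges. P[all 15 edges red] = (1/2)^15, and likewise for blue, so P[monochromatic] = 2·(1/2)^15 = 2^{1 − 15} = 1/16384.
Summing: E[X] = C(42, 6) · 2^{1 − 15} = 5245786 · 1/16384 = 2622893/8192.
Numerically: E[X] ≈ 320.177368.

E[X] = C(42,6)·2^(1−C(6,2)) = 2622893/8192 ≈ 320.177368.


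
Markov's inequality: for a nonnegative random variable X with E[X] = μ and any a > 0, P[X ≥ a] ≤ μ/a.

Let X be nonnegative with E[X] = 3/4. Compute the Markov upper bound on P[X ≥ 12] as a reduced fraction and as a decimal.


μ = E[X] = 3/4, a = 12.
Markov: P[X ≥ 12] ≤ μ/a = (3/4)/12 = 1/16.
Numerically: ≈ 0.06250.
(Since a = 12 > μ = 0.75000, the bound 1/16 is < 1 and informative.)

P[X ≥ 12] ≤ 1/16 ≈ 0.06250.


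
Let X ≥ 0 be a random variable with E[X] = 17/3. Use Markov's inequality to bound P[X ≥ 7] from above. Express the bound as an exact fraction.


μ = E[X] = 17/3, a = 7.
Markov: P[X ≥ 7] ≤ μ/a = (17/3)/7 = 17/21.
Numerically: ≈ 0.810.
(Since a = 7 > μ = 5.667, the bound 17/21 is < 1 and informative.)

P[X ≥ 7] ≤ 17/21 ≈ 0.810.


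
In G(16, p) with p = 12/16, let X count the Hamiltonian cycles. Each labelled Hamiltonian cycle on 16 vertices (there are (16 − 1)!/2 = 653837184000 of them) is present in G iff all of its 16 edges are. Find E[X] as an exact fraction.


K_16 has (16 − 1)!/2 = 653837184000 labelled Hamiltonian cycles.
For each such Hamiltonian cycle H, let X_H = 1 if all 16 edges of H are present in G. Then P[X_H = 1] = p^{16} = (3/4)^{16} = 43046721/4294967296.
By linearity of expectation: E[X] = Σ_H E[X_H] = 653837184000 · p^{16} = 653837184000 · 43046721/4294967296 = 27485885585032875/4194304.
Numerically: E[X] ≈ 6.5531e+09.

E[X] = 653837184000 · (3/4)^{16} = 27485885585032875/4194304 ≈ 6.5531e+09.
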